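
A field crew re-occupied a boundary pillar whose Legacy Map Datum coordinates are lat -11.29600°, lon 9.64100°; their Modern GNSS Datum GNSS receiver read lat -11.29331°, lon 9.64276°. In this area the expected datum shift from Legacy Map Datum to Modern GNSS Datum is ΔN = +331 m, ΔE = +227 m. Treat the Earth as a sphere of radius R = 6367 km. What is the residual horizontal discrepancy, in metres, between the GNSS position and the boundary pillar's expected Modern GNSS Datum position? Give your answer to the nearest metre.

48 m

Observed coordinate differences: Δφ = +0.00269°, Δλ = +0.00176°.
Converting to metres (1° lat = 111125 m, cos φ = 0.980628): observed ΔN = 298.9 m, observed ΔE = 191.8 m.
Subtracting the expected shift leaves a residual of 298.9 − (331) = -32.1 m north and 191.8 − (227) = -35.2 m east.
Residual distance = √((-32.1)² + (-35.2)²) = 47.6 m.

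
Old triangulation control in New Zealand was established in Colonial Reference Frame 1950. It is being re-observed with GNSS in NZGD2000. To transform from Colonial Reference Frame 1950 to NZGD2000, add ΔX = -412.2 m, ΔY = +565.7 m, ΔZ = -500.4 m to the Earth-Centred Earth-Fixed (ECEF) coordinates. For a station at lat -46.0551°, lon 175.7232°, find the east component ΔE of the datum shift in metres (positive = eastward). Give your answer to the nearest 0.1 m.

ΔE = -533.4 m

At φ = -46.0551°, λ = 175.7232°: sin φ = -0.720008, cos φ = 0.693966, sin λ = 0.074575, cos λ = -0.997215.
ΔE = −sin λ·ΔX + cos λ·ΔY = −(0.074575)·(-412.2) + (-0.997215)·(565.7) = -533.38 m.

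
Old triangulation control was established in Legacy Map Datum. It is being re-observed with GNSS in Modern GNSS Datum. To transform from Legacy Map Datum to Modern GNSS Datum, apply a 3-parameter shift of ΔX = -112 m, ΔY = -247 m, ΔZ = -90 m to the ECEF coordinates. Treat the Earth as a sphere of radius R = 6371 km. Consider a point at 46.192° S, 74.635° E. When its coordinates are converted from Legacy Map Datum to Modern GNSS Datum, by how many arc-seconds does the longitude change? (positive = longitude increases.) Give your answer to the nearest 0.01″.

sin φ = -0.721664, cos φ = 0.692244, sin λ = 0.964257, cos λ = 0.264967.
East component: ΔE = −sin λ·ΔX + cos λ·ΔY = −(0.964257)(-112) + (0.264967)(-247) = 42.55 m.
1° of latitude spans πR/180 = 111195 m; at latitude φ, 1° of longitude spans that × cos φ = 76974.0 m, so Δλ = 42.55 / 76974.0 × 3600 = 1.990″.

Δλ = 1.99″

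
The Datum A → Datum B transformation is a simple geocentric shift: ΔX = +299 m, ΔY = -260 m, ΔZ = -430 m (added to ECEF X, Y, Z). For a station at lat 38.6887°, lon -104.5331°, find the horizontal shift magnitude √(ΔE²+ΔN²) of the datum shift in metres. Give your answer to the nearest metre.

570 m

The local east axis at (φ, λ) is (−sin λ, cos λ, 0), so ΔE = −sin(-104.5331°)·299 + cos(-104.5331°)·(-260) = 354.68 m.
The local north axis is (−sin φ cos λ, −sin φ sin λ, cos φ), giving ΔN = 46.901 − 157.323 − 335.638 = -446.06 m.
Horizontal magnitude = √(ΔE² + ΔN²) = √(354.68² + (-446.06)²) = 569.88 m.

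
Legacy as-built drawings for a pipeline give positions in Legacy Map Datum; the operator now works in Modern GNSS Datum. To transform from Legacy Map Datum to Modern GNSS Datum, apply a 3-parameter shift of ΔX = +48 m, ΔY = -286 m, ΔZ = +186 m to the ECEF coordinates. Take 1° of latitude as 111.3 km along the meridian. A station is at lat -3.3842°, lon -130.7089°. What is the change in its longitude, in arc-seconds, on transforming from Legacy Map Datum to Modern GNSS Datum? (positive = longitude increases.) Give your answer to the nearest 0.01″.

sin φ = -0.059031, cos φ = 0.998256, sin λ = -0.758033, cos λ = -0.652216.
East component: ΔE = −sin λ·ΔX + cos λ·ΔY = −(-0.758033)(48) + (-0.652216)(-286) = 222.92 m.
1° of latitude spans 111300 m; at latitude φ, 1° of longitude spans that × cos φ = 111105.9 m, so Δλ = 222.92 / 111105.9 × 3600 = 7.223″.

Δλ = 7.22″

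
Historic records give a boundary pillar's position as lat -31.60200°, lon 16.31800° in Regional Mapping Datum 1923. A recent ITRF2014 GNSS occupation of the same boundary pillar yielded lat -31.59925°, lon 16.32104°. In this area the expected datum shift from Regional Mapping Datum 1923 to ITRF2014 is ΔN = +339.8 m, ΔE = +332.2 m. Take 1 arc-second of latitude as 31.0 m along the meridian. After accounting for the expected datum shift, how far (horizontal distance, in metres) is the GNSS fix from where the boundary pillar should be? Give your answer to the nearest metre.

54 m

Observed coordinate differences: Δφ = +0.00275°, Δλ = +0.00304°.
Converting to metres (1° lat = 111600 m, cos φ = 0.851709): observed ΔN = 306.9 m, observed ΔE = 289.0 m.
Subtracting the expected shift leaves a residual of 306.9 − (339.8) = -32.9 m north and 289.0 − (332.2) = -43.2 m east.
Residual distance = √((-32.9)² + (-43.2)²) = 54.3 m.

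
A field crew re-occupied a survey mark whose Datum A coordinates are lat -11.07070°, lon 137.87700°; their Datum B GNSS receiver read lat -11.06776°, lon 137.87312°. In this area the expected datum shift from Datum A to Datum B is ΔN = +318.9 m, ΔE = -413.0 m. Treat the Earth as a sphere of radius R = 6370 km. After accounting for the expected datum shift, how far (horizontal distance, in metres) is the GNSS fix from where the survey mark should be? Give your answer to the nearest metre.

Observed coordinate differences: Δφ = +0.00294°, Δλ = -0.00388°.
Converting to metres (1° lat = 111177 m, cos φ = 0.981391): observed ΔN = 326.9 m, observed ΔE = -423.3 m.
Subtracting the expected shift leaves a residual of 326.9 − (318.9) = 8.0 m north and -423.3 − (-413.0) = -10.3 m east.
Residual distance = √(8.0² + (-10.3)²) = 13.1 m.

13 m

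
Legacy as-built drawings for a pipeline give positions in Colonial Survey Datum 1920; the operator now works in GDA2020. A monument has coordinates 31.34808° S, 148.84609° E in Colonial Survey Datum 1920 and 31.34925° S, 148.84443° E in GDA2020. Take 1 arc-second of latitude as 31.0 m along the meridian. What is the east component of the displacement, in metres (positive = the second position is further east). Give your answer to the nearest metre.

ΔE = -158 m

Δφ = -31.34925° − -31.34808° = -0.00117°; Δλ = 148.84443° − 148.84609° = -0.00166°.
1° of latitude = 3600 × 31.00 = 111600 m.
ΔN = Δφ × 111600 = -130.6 m; ΔE = Δλ × 111600 × cos(-31.34808°) = -0.00166 × 111600 × 0.854023 = -158.2 m.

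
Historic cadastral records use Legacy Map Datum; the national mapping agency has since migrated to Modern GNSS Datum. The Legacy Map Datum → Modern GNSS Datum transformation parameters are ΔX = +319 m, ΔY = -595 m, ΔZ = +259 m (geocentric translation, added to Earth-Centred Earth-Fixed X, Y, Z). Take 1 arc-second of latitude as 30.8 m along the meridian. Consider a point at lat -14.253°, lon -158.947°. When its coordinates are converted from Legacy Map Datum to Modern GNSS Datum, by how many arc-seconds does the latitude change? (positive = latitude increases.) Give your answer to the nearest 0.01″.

sin φ = -0.246204, cos φ = 0.969218, sin λ = -0.359231, cos λ = -0.933249.
North component: ΔN = −sin φ cos λ·ΔX − sin φ sin λ·ΔY + cos φ·ΔZ = −(-0.246204)(-0.933249)(319) − (-0.246204)(-0.359231)(-595) + (0.969218)(259) = 230.36 m.
1° of latitude spans 3600 × 30.80 = 110880 m, so Δφ = 230.36 / 110880 × 3600 = 7.479″.

Δφ = 7.48″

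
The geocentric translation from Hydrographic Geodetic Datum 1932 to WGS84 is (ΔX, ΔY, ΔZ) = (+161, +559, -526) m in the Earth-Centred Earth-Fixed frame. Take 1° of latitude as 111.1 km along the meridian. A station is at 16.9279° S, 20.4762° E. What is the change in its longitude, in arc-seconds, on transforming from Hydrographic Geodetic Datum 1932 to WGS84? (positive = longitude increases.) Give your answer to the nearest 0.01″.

Δλ = 15.83″

sin φ = -0.291168, cos φ = 0.956672, sin λ = 0.349818, cos λ = 0.936818.
East component: ΔE = −sin λ·ΔX + cos λ·ΔY = −(0.349818)(161) + (0.936818)(559) = 467.36 m.
1° of latitude spans 111100 m; at latitude φ, 1° of longitude spans that × cos φ = 106286.2 m, so Δλ = 467.36 / 106286.2 × 3600 = 15.830″.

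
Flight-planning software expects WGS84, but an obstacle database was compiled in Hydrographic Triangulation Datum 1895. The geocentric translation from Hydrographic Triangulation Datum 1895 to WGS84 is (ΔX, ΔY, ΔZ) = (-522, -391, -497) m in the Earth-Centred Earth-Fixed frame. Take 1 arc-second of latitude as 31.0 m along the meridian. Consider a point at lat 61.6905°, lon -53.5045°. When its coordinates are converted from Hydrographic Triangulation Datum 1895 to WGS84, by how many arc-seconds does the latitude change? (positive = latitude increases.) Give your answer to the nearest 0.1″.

Δφ = -7.7″

sin φ = 0.880399, cos φ = 0.474234, sin λ = -0.803904, cos λ = 0.594760.
North component: ΔN = −sin φ cos λ·ΔX − sin φ sin λ·ΔY + cos φ·ΔZ = −(0.880399)(0.594760)(-522) − (0.880399)(-0.803904)(-391) + (0.474234)(-497) = -239.09 m.
1° of latitude spans 3600 × 31.00 = 111600 m, so Δφ = -239.09 / 111600 × 3600 = -7.713″.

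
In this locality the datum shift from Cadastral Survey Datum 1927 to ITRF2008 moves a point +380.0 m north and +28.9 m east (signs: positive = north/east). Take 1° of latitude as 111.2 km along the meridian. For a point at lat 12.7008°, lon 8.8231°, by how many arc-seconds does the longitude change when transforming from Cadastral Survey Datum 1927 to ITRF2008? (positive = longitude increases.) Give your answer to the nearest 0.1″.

Δλ = 1.0″

At latitude 12.7008°, cos φ = 0.975531.
1° of longitude at this latitude = 111.2 × cos φ = 108.48 km, so Δλ = 28.9 / 108479.1 = 0.0002664° = 0.959″.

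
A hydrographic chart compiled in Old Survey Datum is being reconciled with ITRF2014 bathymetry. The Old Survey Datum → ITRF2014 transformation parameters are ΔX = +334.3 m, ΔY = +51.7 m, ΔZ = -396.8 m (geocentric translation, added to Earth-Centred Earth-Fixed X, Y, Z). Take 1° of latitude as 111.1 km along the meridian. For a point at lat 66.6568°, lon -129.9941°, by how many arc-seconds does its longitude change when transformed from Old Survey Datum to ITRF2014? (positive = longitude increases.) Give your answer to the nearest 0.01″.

Δλ = 18.23″

sin φ = 0.918148, cos φ = 0.396238, sin λ = -0.766111, cos λ = -0.642709.
East component: ΔE = −sin λ·ΔX + cos λ·ΔY = −(-0.766111)(334.3) + (-0.642709)(51.7) = 222.88 m.
1° of latitude spans 111100 m; at latitude φ, 1° of longitude spans that × cos φ = 44022.0 m, so Δλ = 222.88 / 44022.0 × 3600 = 18.227″.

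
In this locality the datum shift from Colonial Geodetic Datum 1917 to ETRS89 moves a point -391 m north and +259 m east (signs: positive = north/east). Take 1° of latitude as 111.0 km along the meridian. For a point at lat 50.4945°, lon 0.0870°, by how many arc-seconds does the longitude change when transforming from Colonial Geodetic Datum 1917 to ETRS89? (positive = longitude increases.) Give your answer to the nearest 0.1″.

Δλ = 13.2″

At latitude 50.4945°, cos φ = 0.636152.
1° of longitude at this latitude = 111.0 × cos φ = 70.61 km, so Δλ = 259.0 / 70612.9 = 0.0036679° = 13.204″.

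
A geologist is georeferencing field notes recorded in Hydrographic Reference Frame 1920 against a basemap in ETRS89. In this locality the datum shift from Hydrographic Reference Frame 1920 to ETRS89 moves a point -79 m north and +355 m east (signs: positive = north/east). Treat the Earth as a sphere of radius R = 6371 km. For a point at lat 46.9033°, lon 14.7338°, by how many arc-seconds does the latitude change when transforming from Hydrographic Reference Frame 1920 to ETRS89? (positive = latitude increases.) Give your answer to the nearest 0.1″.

Δφ = -2.6″

On a sphere of radius R, 1 rad of latitude = R, so Δφ = ΔN / R = -79.0 / 6371000 = -1.2400e-05 rad = -2.558″.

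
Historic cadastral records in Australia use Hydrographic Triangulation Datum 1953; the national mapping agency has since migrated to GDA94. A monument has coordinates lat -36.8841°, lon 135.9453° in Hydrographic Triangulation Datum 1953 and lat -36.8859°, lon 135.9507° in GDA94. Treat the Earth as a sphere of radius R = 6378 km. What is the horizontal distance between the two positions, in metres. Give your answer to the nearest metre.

521 m

Δφ = -36.8859° − -36.8841° = -0.0018°; Δλ = 135.9507° − 135.9453° = +0.0054°.
1° along a meridian = πR/180 = 111317 m.
ΔN = Δφ × 111317 = -200.4 m; ΔE = Δλ × 111317 × cos(-36.8841°) = +0.0054 × 111317 × 0.799851 = 480.8 m.
Distance = √(ΔE² + ΔN²) = √(480.8² + (-200.4)²) = 520.9 m.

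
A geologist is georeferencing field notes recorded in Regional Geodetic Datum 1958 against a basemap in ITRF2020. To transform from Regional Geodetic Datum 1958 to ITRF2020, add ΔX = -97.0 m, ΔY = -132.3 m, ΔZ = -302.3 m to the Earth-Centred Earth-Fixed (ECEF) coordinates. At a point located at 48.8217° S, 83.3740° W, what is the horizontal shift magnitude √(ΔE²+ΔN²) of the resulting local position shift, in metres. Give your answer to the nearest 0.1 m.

155.7 m

The local east axis at (φ, λ) is (−sin λ, cos λ, 0), so ΔE = −sin(-83.3740°)·(-97.0) + cos(-83.3740°)·(-132.3) = -111.62 m.
The local north axis is (−sin φ cos λ, −sin φ sin λ, cos φ), giving ΔN = -8.424 + 98.912 − 199.036 = -108.55 m.
Horizontal magnitude = √(ΔE² + ΔN²) = √((-111.62)² + (-108.55)²) = 155.70 m.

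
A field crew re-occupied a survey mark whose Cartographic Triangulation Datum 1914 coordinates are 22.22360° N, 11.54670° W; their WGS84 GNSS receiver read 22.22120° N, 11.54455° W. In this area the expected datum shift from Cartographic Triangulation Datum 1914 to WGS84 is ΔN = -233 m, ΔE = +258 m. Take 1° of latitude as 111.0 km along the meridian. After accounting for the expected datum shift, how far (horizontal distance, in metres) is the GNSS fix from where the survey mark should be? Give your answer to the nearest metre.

Observed coordinate differences: Δφ = -0.00240°, Δλ = +0.00215°.
Converting to metres (1° lat = 111000 m, cos φ = 0.925715): observed ΔN = -266.4 m, observed ΔE = 220.9 m.
Subtracting the expected shift leaves a residual of -266.4 − (-233) = -33.4 m north and 220.9 − (258) = -37.1 m east.
Residual distance = √((-33.4)² + (-37.1)²) = 49.9 m.

50 m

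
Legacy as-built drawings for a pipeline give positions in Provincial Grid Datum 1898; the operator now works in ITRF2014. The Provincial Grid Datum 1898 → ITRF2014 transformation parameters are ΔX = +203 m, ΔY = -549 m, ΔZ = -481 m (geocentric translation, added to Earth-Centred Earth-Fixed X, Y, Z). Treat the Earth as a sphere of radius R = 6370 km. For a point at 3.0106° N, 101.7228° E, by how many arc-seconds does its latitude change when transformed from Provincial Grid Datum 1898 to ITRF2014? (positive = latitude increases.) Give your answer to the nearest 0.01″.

Δφ = -14.57″

sin φ = 0.052521, cos φ = 0.998620, sin λ = 0.979142, cos λ = -0.203177.
North component: ΔN = −sin φ cos λ·ΔX − sin φ sin λ·ΔY + cos φ·ΔZ = −(0.052521)(-0.203177)(203) − (0.052521)(0.979142)(-549) + (0.998620)(-481) = -449.94 m.
1° of latitude spans πR/180 = 111177 m, so Δφ = -449.94 / 111177 × 3600 = -14.569″.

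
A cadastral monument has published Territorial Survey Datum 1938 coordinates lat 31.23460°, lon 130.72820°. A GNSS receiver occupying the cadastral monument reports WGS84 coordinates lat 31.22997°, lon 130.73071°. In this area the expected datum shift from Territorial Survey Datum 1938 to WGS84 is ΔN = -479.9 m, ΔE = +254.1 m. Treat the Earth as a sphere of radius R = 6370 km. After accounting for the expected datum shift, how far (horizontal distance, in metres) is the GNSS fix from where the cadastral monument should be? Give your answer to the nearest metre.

38 m

Observed coordinate differences: Δφ = -0.00463°, Δλ = +0.00251°.
Converting to metres (1° lat = 111177 m, cos φ = 0.855051): observed ΔN = -514.8 m, observed ΔE = 238.6 m.
Subtracting the expected shift leaves a residual of -514.8 − (-479.9) = -34.9 m north and 238.6 − (254.1) = -15.5 m east.
Residual distance = √((-34.9)² + (-15.5)²) = 38.1 m.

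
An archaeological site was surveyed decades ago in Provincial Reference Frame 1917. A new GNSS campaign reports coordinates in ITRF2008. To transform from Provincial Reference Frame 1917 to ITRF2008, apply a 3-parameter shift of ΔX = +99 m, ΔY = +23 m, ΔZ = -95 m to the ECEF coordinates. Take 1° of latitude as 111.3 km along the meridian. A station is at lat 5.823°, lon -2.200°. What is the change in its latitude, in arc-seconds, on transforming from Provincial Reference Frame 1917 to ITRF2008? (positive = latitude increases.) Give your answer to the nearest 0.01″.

sin φ = 0.101456, cos φ = 0.994840, sin λ = -0.038388, cos λ = 0.999263.
North component: ΔN = −sin φ cos λ·ΔX − sin φ sin λ·ΔY + cos φ·ΔZ = −(0.101456)(0.999263)(99) − (0.101456)(-0.038388)(23) + (0.994840)(-95) = -104.46 m.
1° of latitude spans 111300 m, so Δφ = -104.46 / 111300 × 3600 = -3.379″.

Δφ = -3.38″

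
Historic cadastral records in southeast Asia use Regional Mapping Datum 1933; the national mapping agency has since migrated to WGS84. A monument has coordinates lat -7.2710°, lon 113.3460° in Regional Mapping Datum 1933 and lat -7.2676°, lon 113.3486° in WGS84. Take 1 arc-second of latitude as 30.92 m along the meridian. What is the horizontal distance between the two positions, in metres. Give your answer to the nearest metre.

475 m

Δφ = -7.2676° − -7.2710° = +0.0034°; Δλ = 113.3486° − 113.3460° = +0.0026°.
1° of latitude = 3600 × 30.92 = 111312 m.
ΔN = Δφ × 111312 = 378.5 m; ΔE = Δλ × 111312 × cos(-7.2710°) = +0.0026 × 111312 × 0.991959 = 287.1 m.
Distance = √(ΔE² + ΔN²) = √(287.1² + 378.5²) = 475.0 m.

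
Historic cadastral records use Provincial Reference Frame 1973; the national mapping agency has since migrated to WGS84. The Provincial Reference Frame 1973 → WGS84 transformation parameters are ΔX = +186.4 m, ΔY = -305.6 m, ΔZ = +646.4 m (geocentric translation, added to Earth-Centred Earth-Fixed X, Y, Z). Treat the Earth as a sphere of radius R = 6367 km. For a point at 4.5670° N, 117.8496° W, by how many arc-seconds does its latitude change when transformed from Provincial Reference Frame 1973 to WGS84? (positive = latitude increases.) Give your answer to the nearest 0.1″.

sin φ = 0.079625, cos φ = 0.996825, sin λ = -0.884177, cos λ = -0.467152.
North component: ΔN = −sin φ cos λ·ΔX − sin φ sin λ·ΔY + cos φ·ΔZ = −(0.079625)(-0.467152)(186.4) − (0.079625)(-0.884177)(-305.6) + (0.996825)(646.4) = 629.77 m.
1° of latitude spans πR/180 = 111125 m, so Δφ = 629.77 / 111125 × 3600 = 20.402″.

Δφ = 20.4″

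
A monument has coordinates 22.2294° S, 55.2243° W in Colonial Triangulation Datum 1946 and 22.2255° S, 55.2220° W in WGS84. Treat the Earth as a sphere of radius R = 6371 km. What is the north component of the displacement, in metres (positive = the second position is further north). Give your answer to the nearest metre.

ΔN = 434 m

Δφ = -22.2255° − -22.2294° = +0.0039°; Δλ = -55.2220° − -55.2243° = +0.0023°.
1° along a meridian = πR/180 = 111195 m.
ΔN = Δφ × 111195 = 433.7 m; ΔE = Δλ × 111195 × cos(-22.2294°) = +0.0023 × 111195 × 0.925677 = 236.7 m.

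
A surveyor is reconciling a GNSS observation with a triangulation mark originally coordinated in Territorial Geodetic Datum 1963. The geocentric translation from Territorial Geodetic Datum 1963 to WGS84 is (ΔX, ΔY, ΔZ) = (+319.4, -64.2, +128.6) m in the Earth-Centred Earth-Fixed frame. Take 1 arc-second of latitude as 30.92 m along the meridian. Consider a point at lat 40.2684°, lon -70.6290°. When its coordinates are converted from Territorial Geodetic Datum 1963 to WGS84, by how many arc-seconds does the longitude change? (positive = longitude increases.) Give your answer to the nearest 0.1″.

Δλ = 11.9″

sin φ = 0.646369, cos φ = 0.763025, sin λ = -0.943391, cos λ = 0.331684.
East component: ΔE = −sin λ·ΔX + cos λ·ΔY = −(-0.943391)(319.4) + (0.331684)(-64.2) = 280.02 m.
1° of latitude spans 3600 × 30.92 = 111312 m; at latitude φ, 1° of longitude spans that × cos φ = 84933.8 m, so Δλ = 280.02 / 84933.8 × 3600 = 11.869″.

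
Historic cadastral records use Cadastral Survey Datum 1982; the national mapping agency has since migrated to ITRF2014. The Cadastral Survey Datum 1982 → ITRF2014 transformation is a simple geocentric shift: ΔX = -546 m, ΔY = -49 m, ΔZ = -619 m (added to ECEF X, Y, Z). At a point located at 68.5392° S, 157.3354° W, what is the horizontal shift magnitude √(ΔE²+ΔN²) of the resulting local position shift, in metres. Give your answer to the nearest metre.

The local east axis at (φ, λ) is (−sin λ, cos λ, 0), so ΔE = −sin(-157.3354°)·(-546) + cos(-157.3354°)·(-49) = -165.18 m.
The local north axis is (−sin φ cos λ, −sin φ sin λ, cos φ), giving ΔN = 468.904 + 17.572 − 226.470 = 260.01 m.
Horizontal magnitude = √(ΔE² + ΔN²) = √((-165.18)² + 260.01²) = 308.04 m.

308 m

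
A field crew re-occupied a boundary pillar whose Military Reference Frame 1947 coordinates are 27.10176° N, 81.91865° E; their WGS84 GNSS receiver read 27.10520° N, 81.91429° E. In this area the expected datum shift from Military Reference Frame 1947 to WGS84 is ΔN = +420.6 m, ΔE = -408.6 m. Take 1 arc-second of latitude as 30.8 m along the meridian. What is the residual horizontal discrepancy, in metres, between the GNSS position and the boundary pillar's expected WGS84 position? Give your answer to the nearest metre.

45 m

Observed coordinate differences: Δφ = +0.00344°, Δλ = -0.00436°.
Converting to metres (1° lat = 110880 m, cos φ = 0.890199): observed ΔN = 381.4 m, observed ΔE = -430.4 m.
Subtracting the expected shift leaves a residual of 381.4 − (420.6) = -39.2 m north and -430.4 − (-408.6) = -21.8 m east.
Residual distance = √((-39.2)² + (-21.8)²) = 44.8 m.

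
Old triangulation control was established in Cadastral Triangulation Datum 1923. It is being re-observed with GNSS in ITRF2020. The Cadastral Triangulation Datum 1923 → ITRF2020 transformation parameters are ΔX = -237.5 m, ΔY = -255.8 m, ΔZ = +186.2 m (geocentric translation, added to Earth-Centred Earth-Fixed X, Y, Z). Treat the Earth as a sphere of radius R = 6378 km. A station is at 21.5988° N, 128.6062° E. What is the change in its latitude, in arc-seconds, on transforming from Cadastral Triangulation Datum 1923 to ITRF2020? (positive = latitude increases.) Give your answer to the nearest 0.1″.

Δφ = 6.2″

sin φ = 0.368105, cos φ = 0.929784, sin λ = 0.781453, cos λ = -0.623964.
North component: ΔN = −sin φ cos λ·ΔX − sin φ sin λ·ΔY + cos φ·ΔZ = −(0.368105)(-0.623964)(-237.5) − (0.368105)(0.781453)(-255.8) + (0.929784)(186.2) = 192.16 m.
1° of latitude spans πR/180 = 111317 m, so Δφ = 192.16 / 111317 × 3600 = 6.214″.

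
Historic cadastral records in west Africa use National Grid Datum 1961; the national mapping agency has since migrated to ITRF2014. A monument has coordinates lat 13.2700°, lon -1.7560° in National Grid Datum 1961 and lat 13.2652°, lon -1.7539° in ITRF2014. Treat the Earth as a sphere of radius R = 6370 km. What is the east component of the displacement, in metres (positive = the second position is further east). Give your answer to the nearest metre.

ΔE = 227 m

Δφ = 13.2652° − 13.2700° = -0.0048°; Δλ = -1.7539° − -1.7560° = +0.0021°.
1° along a meridian = πR/180 = 111177 m.
ΔN = Δφ × 111177 = -533.7 m; ΔE = Δλ × 111177 × cos(13.2700°) = +0.0021 × 111177 × 0.973299 = 227.2 m.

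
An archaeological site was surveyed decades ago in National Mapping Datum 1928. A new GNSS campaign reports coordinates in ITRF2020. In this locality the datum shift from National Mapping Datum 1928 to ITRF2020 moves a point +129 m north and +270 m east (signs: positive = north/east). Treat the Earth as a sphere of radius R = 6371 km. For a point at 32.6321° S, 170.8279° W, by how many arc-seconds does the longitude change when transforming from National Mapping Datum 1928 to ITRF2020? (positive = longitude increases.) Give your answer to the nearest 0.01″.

At latitude -32.6321°, cos φ = 0.842150.
One radian of longitude at latitude φ spans R cos φ, so Δλ = ΔE / (R cos φ) = 270.0 / (6371000 × 0.842150) = 5.0323e-05 rad = 10.380″.

Δλ = 10.38″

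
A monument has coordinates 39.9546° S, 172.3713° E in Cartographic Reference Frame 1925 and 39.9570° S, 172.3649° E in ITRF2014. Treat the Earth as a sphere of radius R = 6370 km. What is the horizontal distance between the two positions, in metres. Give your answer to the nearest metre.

607 m

Δφ = -39.9570° − -39.9546° = -0.0024°; Δλ = 172.3649° − 172.3713° = -0.0064°.
1° along a meridian = πR/180 = 111177 m.
ΔN = Δφ × 111177 = -266.8 m; ΔE = Δλ × 111177 × cos(-39.9546°) = -0.0064 × 111177 × 0.766554 = -545.4 m.
Distance = √(ΔE² + ΔN²) = √((-545.4)² + (-266.8)²) = 607.2 m.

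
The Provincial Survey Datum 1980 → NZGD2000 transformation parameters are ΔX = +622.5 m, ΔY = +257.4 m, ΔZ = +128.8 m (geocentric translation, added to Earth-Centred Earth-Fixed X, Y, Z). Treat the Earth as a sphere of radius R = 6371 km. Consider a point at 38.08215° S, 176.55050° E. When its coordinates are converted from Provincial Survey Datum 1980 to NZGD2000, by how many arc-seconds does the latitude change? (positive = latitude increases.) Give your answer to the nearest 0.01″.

Δφ = -8.82″

sin φ = -0.616791, cos φ = 0.787127, sin λ = 0.060169, cos λ = -0.998188.
North component: ΔN = −sin φ cos λ·ΔX − sin φ sin λ·ΔY + cos φ·ΔZ = −(-0.616791)(-0.998188)(622.5) − (-0.616791)(0.060169)(257.4) + (0.787127)(128.8) = -272.32 m.
1° of latitude spans πR/180 = 111195 m, so Δφ = -272.32 / 111195 × 3600 = -8.817″.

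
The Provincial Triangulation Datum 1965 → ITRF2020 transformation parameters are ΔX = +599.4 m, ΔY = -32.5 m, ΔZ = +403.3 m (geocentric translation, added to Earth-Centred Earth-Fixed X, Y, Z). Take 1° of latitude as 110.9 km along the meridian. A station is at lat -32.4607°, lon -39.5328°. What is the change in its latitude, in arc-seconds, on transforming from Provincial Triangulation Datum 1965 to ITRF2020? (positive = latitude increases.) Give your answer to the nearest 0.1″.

sin φ = -0.536721, cos φ = 0.843760, sin λ = -0.636520, cos λ = 0.771260.
North component: ΔN = −sin φ cos λ·ΔX − sin φ sin λ·ΔY + cos φ·ΔZ = −(-0.536721)(0.771260)(599.4) − (-0.536721)(-0.636520)(-32.5) + (0.843760)(403.3) = 599.51 m.
1° of latitude spans 110900 m, so Δφ = 599.51 / 110900 × 3600 = 19.461″.

Δφ = 19.5″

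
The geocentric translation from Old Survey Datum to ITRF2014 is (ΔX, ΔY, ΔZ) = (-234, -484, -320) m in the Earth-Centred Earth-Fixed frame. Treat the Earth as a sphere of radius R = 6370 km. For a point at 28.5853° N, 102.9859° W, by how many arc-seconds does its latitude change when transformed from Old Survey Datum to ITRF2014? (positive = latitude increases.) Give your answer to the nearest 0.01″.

sin φ = 0.478467, cos φ = 0.878106, sin λ = -0.974425, cos λ = -0.224711.
North component: ΔN = −sin φ cos λ·ΔX − sin φ sin λ·ΔY + cos φ·ΔZ = −(0.478467)(-0.224711)(-234) − (0.478467)(-0.974425)(-484) + (0.878106)(-320) = -531.81 m.
1° of latitude spans πR/180 = 111177 m, so Δφ = -531.81 / 111177 × 3600 = -17.220″.

Δφ = -17.22″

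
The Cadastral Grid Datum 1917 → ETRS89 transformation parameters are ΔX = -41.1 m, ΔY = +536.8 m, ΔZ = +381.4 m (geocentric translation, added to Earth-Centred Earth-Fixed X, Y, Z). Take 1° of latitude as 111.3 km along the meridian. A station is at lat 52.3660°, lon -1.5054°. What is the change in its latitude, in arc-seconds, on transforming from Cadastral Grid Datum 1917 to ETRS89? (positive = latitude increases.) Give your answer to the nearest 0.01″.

sin φ = 0.791927, cos φ = 0.610615, sin λ = -0.026271, cos λ = 0.999655.
North component: ΔN = −sin φ cos λ·ΔX − sin φ sin λ·ΔY + cos φ·ΔZ = −(0.791927)(0.999655)(-41.1) − (0.791927)(-0.026271)(536.8) + (0.610615)(381.4) = 276.59 m.
1° of latitude spans 111300 m, so Δφ = 276.59 / 111300 × 3600 = 8.946″.

Δφ = 8.95″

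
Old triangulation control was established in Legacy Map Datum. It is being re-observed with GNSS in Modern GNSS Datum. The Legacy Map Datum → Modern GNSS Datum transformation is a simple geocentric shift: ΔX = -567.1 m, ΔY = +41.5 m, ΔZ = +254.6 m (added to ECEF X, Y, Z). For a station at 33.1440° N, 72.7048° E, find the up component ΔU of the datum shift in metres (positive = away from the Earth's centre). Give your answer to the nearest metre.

ΔU = 31 m

At φ = 33.1440°, λ = 72.7048°: sin φ = 0.546745, cos φ = 0.837299, sin λ = 0.954786, cos λ = 0.297295.
ΔU = cos φ cos λ·ΔX + cos φ sin λ·ΔY + sin φ·ΔZ = (0.837299)(0.297295)(-567.1) + (0.837299)(0.954786)(41.5) + (0.546745)(254.6) = 31.21 m.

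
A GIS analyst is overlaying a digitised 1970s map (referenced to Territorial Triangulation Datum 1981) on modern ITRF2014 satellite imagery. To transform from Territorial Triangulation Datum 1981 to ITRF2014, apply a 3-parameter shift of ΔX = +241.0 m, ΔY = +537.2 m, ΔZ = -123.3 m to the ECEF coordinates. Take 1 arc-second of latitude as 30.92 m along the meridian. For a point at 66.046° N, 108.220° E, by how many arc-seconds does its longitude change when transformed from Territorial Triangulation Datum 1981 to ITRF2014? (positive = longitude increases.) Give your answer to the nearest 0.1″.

sin φ = 0.913872, cos φ = 0.406003, sin λ = 0.949863, cos λ = -0.312667.
East component: ΔE = −sin λ·ΔX + cos λ·ΔY = −(0.949863)(241.0) + (-0.312667)(537.2) = -396.88 m.
1° of latitude spans 3600 × 30.92 = 111312 m; at latitude φ, 1° of longitude spans that × cos φ = 45193.0 m, so Δλ = -396.88 / 45193.0 × 3600 = -31.615″.

Δλ = -31.6″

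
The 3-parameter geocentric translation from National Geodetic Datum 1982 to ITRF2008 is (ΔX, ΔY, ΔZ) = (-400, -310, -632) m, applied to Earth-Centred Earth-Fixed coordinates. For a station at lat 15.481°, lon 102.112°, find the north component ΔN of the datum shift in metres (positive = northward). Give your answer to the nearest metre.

At φ = 15.481°, λ = 102.112°: sin φ = 0.266919, cos φ = 0.963719, sin λ = 0.977739, cos λ = -0.209823.
ΔN = −sin φ cos λ·ΔX − sin φ sin λ·ΔY + cos φ·ΔZ = −(0.266919)(-0.209823)(-400) − (0.266919)(0.977739)(-310) + (0.963719)(-632) = -550.57 m.

ΔN = -551 m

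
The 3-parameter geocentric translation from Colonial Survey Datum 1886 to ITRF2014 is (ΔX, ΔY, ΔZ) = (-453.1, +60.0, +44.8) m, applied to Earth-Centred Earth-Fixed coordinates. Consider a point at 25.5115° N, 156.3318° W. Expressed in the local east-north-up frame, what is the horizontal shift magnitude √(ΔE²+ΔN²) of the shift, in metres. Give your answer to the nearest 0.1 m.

The local east axis at (φ, λ) is (−sin λ, cos λ, 0), so ΔE = −sin(-156.3318°)·(-453.1) + cos(-156.3318°)·60.0 = -236.85 m.
The local north axis is (−sin φ cos λ, −sin φ sin λ, cos φ), giving ΔN = -178.732 + 10.374 + 40.432 = -127.93 m.
Horizontal magnitude = √(ΔE² + ΔN²) = √((-236.85)² + (-127.93)²) = 269.19 m.

269.2 m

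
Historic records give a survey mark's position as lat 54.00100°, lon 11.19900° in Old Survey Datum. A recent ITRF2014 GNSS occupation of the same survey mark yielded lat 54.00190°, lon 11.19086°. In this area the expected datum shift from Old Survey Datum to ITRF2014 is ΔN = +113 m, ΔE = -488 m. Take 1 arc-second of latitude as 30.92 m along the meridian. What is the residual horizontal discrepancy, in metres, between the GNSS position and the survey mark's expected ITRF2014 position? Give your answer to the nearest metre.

46 m

Observed coordinate differences: Δφ = +0.00090°, Δλ = -0.00814°.
Converting to metres (1° lat = 111312 m, cos φ = 0.587771): observed ΔN = 100.2 m, observed ΔE = -532.6 m.
Subtracting the expected shift leaves a residual of 100.2 − (113) = -12.8 m north and -532.6 − (-488) = -44.6 m east.
Residual distance = √((-12.8)² + (-44.6)²) = 46.4 m.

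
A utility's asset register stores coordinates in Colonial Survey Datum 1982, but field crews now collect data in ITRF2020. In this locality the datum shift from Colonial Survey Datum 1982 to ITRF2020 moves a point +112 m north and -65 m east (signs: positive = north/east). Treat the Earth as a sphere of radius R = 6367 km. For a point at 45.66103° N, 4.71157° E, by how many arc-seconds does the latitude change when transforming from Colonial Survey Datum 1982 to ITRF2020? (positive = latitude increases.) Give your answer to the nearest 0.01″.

Δφ = 3.63″

On a sphere of radius R, 1 rad of latitude = R, so Δφ = ΔN / R = 112.0 / 6367000 = 1.7591e-05 rad = 3.628″.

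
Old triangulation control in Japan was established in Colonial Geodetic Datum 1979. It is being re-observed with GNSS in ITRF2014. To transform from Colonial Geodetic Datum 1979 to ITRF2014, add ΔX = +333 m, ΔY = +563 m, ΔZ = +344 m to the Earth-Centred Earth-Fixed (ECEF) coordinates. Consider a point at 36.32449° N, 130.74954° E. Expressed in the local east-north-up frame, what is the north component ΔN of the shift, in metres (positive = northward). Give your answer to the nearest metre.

ΔN = 153 m

At φ = 36.32449°, λ = 130.74954°: sin φ = 0.592358, cos φ = 0.805675, sin λ = 0.757570, cos λ = -0.652754.
ΔN = −sin φ cos λ·ΔX − sin φ sin λ·ΔY + cos φ·ΔZ = −(0.592358)(-0.652754)(333) − (0.592358)(0.757570)(563) + (0.805675)(344) = 153.26 m.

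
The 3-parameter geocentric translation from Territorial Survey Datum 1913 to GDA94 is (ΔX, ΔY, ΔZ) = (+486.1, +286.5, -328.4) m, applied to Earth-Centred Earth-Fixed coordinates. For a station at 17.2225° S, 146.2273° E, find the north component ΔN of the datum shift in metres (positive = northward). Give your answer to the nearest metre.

At φ = -17.2225°, λ = 146.2273°: sin φ = -0.296083, cos φ = 0.955162, sin λ = 0.555900, cos λ = -0.831249.
ΔN = −sin φ cos λ·ΔX − sin φ sin λ·ΔY + cos φ·ΔZ = −(-0.296083)(-0.831249)(486.1) − (-0.296083)(0.555900)(286.5) + (0.955162)(-328.4) = -386.16 m.

ΔN = -386 m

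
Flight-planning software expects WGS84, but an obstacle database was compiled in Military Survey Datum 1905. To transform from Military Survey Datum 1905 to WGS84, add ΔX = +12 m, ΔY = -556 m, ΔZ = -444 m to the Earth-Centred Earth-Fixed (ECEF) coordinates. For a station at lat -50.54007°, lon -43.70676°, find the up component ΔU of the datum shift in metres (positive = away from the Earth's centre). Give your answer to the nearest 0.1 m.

The local up (radial) axis is (cos φ cos λ, cos φ sin λ, sin φ), giving ΔU = 5.513 + 244.160 + 342.799 = 592.47 m.

ΔU = 592.5 m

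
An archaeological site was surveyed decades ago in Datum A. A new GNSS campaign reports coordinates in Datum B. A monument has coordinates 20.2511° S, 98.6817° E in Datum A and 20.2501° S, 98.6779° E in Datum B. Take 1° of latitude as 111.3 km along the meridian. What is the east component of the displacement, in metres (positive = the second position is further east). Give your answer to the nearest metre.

Δφ = -20.2501° − -20.2511° = +0.0010°; Δλ = 98.6779° − 98.6817° = -0.0038°.
ΔN = Δφ × 111300 = 111.3 m; ΔE = Δλ × 111300 × cos(-20.2511°) = -0.0038 × 111300 × 0.938185 = -396.8 m.

ΔE = -397 m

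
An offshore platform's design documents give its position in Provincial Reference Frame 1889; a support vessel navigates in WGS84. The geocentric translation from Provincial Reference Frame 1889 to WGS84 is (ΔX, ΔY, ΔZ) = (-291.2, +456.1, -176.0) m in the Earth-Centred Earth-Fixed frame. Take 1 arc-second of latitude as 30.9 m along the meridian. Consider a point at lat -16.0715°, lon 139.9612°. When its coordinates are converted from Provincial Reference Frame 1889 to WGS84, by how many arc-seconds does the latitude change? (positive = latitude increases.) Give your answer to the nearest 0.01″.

sin φ = -0.276837, cos φ = 0.960917, sin λ = 0.643306, cos λ = -0.765609.
North component: ΔN = −sin φ cos λ·ΔX − sin φ sin λ·ΔY + cos φ·ΔZ = −(-0.276837)(-0.765609)(-291.2) − (-0.276837)(0.643306)(456.1) + (0.960917)(-176.0) = -26.17 m.
1° of latitude spans 3600 × 30.90 = 111240 m, so Δφ = -26.17 / 111240 × 3600 = -0.847″.

Δφ = -0.85″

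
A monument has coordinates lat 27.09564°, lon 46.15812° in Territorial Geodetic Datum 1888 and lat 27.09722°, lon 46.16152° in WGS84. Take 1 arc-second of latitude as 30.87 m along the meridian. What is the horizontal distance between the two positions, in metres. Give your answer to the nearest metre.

Δφ = 27.09722° − 27.09564° = +0.00158°; Δλ = 46.16152° − 46.15812° = +0.00340°.
1° of latitude = 3600 × 30.87 = 111132 m.
ΔN = Δφ × 111132 = 175.6 m; ΔE = Δλ × 111132 × cos(27.09564°) = +0.00340 × 111132 × 0.890247 = 336.4 m.
Distance = √(ΔE² + ΔN²) = √(336.4² + 175.6²) = 379.4 m.

379 m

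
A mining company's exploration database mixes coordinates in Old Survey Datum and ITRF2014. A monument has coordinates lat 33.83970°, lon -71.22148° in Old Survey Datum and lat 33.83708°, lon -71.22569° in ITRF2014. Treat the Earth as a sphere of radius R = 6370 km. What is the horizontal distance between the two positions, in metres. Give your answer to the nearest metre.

Δφ = 33.83708° − 33.83970° = -0.00262°; Δλ = -71.22569° − -71.22148° = -0.00421°.
1° along a meridian = πR/180 = 111177 m.
ΔN = Δφ × 111177 = -291.3 m; ΔE = Δλ × 111177 × cos(33.83970°) = -0.00421 × 111177 × 0.830599 = -388.8 m.
Distance = √(ΔE² + ΔN²) = √((-388.8)² + (-291.3)²) = 485.8 m.

486 m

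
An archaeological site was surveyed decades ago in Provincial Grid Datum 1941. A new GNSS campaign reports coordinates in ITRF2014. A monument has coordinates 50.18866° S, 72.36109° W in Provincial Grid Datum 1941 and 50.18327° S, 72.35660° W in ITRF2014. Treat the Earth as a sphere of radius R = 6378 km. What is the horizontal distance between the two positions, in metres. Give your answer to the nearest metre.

Δφ = -50.18327° − -50.18866° = +0.00539°; Δλ = -72.35660° − -72.36109° = +0.00449°.
1° along a meridian = πR/180 = 111317 m.
ΔN = Δφ × 111317 = 600.0 m; ΔE = Δλ × 111317 × cos(-50.18866°) = +0.00449 × 111317 × 0.640262 = 320.0 m.
Distance = √(ΔE² + ΔN²) = √(320.0² + 600.0²) = 680.0 m.

680 m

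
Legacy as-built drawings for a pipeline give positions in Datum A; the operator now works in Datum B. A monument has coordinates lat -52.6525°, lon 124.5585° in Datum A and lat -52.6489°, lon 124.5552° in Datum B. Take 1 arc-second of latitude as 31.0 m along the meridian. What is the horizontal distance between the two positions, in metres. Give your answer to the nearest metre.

Δφ = -52.6489° − -52.6525° = +0.0036°; Δλ = 124.5552° − 124.5585° = -0.0033°.
1° of latitude = 3600 × 31.00 = 111600 m.
ΔN = Δφ × 111600 = 401.8 m; ΔE = Δλ × 111600 × cos(-52.6525°) = -0.0033 × 111600 × 0.606648 = -223.4 m.
Distance = √(ΔE² + ΔN²) = √((-223.4)² + 401.8²) = 459.7 m.

460 m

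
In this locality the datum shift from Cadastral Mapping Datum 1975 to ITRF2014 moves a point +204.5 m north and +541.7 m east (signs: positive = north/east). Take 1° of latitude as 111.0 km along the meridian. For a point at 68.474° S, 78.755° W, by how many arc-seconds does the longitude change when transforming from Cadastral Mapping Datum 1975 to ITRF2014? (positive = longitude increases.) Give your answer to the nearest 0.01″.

At latitude -68.474°, cos φ = 0.366923.
1° of longitude at this latitude = 111.0 × cos φ = 40.73 km, so Δλ = 541.7 / 40728.5 = 0.0133003° = 47.881″.

Δλ = 47.88″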